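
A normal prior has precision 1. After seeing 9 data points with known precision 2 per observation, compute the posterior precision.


In the conjugate normal model, precisions add:
tau_posterior = tau_prior + n * tau_data
= 1 + 9*2 = 19

19


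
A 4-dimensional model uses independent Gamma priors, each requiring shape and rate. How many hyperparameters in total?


Per parameter: 2 (shape and rate).
Total = 4 * 2 = 8

8


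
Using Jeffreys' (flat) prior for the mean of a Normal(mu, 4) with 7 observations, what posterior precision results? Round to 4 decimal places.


Flat prior means prior precision is 0.
Posterior precision = n / sigma^2 = 7/4 = 1.75

1.75


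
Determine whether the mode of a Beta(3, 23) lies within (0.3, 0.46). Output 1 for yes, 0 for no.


First find the mode: (a-1)/(a+b-2) = 0.0833
Is 0.0833 in (0.3, 0.46)? 0

0


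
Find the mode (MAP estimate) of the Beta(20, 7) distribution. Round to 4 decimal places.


For Beta(a,b) with a,b > 1:
Mode = (a-1)/(a+b-2) = (20-1)/(27-2)
= 19/25 = 0.76

0.76


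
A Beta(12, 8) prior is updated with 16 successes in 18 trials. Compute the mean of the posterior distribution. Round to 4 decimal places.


After update: Beta(28, 10)
Mean = 28 / (28 + 10) = 28 / 38
= 0.7368

0.7368


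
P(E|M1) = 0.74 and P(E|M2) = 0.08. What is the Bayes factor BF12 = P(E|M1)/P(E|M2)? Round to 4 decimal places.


Bayes factor BF12 = P(E|M1) / P(E|M2)
= 0.74 / 0.08
= 9.25

9.25


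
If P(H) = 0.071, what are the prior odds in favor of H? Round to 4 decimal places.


Prior odds = P(H) / (1 - P(H))
= 0.071 / 0.929
= 0.0764

0.0764


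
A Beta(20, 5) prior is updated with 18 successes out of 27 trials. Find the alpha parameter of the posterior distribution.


In the Beta-Binomial conjugate update:
alpha_post = alpha_prior + successes
= 20 + 18
= 38

38


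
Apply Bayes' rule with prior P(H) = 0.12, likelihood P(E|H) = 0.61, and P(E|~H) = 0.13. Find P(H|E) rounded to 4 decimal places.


Step 1: Compute marginal P(E) = P(E|H)P(H) + P(E|~H)P(~H)
= 0.61*0.12 + 0.13*0.88 = 0.1876
Step 2: P(H|E) = P(E|H)P(H)/P(E) = 0.0732/0.1876
= 0.3902

0.3902


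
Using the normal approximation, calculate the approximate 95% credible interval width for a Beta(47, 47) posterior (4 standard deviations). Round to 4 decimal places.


Var(Beta) = 47*47/(94^2 * 95) = 0.0026
SD = 0.0513
Width ~ 4*SD = 0.2052

0.2052


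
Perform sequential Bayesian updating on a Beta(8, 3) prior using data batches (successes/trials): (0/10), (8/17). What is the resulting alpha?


Accumulate successes: 8
Posterior alpha = prior alpha + sum of successes
= 8 + 8 = 16

16


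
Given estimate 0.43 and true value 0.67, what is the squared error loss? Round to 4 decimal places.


Squared error = (estimate - true)^2
Difference = -0.24
Loss = -0.24^2 = 0.0576

0.0576


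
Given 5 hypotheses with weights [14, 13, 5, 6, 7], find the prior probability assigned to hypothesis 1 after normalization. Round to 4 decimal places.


To normalize, divide each weight by the sum of all weights.
Sum = 45
Prior(H1) = 14/45 = 0.3111

0.3111


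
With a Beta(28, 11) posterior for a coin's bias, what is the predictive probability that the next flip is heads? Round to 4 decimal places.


The predictive probability equals the posterior mean.
P(next = heads) = alpha / (alpha + beta)
= 28 / 39 = 0.7179

0.7179


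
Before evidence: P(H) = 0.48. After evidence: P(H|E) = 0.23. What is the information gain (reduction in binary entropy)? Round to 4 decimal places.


Prior entropy = 0.9988
Posterior entropy = 0.778
Information gain = 0.9988 - 0.778 = 0.2208

0.2208


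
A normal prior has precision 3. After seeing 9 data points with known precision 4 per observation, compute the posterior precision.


In the conjugate normal model, precisions add:
tau_posterior = tau_prior + n * tau_data
= 3 + 9*4 = 39

39


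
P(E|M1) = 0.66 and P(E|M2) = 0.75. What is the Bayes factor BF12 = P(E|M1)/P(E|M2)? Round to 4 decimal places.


Bayes factor BF12 = P(E|M1) / P(E|M2)
= 0.66 / 0.75
= 0.88

0.88


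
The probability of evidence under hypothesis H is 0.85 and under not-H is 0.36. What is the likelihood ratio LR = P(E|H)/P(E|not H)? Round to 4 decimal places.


LR = 0.85 / 0.36
= 2.3611

2.3611


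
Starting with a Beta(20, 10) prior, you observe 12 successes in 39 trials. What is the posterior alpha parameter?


For a Beta-Binomial conjugate model:
Posterior alpha = prior alpha + number of successes
= 20 + 12 = 32

32


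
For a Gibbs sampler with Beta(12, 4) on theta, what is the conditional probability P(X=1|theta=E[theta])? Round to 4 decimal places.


E[theta] = 12/(12+4) = 0.75
P(X=1|theta) = theta = 0.75

0.75


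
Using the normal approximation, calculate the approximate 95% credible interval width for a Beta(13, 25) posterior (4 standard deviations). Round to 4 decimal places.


Var(Beta) = 13*25/(38^2 * 39) = 0.0058
SD = 0.076
Width ~ 4*SD = 0.3039

0.3039


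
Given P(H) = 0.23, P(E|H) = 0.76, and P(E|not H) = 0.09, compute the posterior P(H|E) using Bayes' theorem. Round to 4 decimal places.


By Bayes' theorem: P(H|E) = P(E|H)*P(H) / P(E)
P(E) = P(E|H)*P(H) + P(E|not H)*P(not H)
P(E) = 0.76*0.23 + 0.09*0.77 = 0.2441
P(H|E) = 0.76*0.23 / 0.2441 = 0.7161

0.7161


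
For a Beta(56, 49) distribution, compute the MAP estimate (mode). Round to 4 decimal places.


MAP = mode = (a-1)/(a+b-2)
= (56-1)/(56+49-2)
= 55/103 = 0.534

0.534


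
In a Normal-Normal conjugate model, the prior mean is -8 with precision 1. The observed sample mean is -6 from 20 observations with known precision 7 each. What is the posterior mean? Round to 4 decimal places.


Posterior precision = tau0 + n*tau = 1 + 20*7 = 141
Posterior mean = (tau0*mu0 + n*tau*xbar) / posterior_precision
= (1*-8 + 20*7*-6) / 141
= -848 / 141 = -6.0142

-6.0142


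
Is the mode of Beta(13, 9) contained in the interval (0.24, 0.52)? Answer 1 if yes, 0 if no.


Mode = (a-1)/(a+b-2) = 12/20 = 0.6
Interval: (0.24, 0.52)
Contains mode? 0

0


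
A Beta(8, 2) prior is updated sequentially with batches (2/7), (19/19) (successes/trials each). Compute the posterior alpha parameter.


Sequential conjugate updating is equivalent to a single batch update.
Total successes across all batches = 21
alpha_posterior = alpha_prior + total_successes = 8 + 21
= 29

29


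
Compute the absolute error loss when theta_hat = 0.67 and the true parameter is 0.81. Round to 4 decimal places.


L = |theta_hat - theta_true|
= |0.67 - 0.81| = 0.14

0.14


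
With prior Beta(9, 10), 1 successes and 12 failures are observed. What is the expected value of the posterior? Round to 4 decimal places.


Posterior = Beta(10, 22)
E[theta] = alpha/(alpha+beta)
= 10/32 = 0.3125

0.3125


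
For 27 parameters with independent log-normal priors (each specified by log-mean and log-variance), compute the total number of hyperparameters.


A log-normal prior has 2 hyperparameters per parameter.
Total = 27 * 2 = 54

54


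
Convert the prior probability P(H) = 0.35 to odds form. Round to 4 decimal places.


P(not H) = 1 - 0.35 = 0.65
Odds = 0.35 / 0.65 = 0.5385

0.5385


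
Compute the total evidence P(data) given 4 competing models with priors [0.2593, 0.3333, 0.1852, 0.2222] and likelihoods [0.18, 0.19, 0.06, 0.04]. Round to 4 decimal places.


Marginal likelihood = sum P(model_i) * P(data|model_i)
Model 1: 0.2593 * 0.18 = 0.0467
Model 2: 0.3333 * 0.19 = 0.0633
Model 3: 0.1852 * 0.06 = 0.0111
Model 4: 0.2222 * 0.04 = 0.0089
Total = 0.13

0.13


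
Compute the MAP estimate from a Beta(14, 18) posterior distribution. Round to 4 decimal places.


MAP = mode of Beta distribution
= (alpha - 1)/(alpha + beta - 2)
= (14-1)/(14+18-2)
= 13/30 = 0.4333

0.4333


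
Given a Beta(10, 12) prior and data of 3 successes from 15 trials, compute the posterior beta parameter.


Number of failures = 15 - 3 = 12
Posterior beta = 12 + 12 = 24

24


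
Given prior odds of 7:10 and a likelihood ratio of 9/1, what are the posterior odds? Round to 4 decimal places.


Posterior odds = prior odds * LR
Prior odds = 7/10 = 0.7
LR = 9/1 = 9.0
Posterior odds = 0.7 * 9.0 = 6.3

6.3


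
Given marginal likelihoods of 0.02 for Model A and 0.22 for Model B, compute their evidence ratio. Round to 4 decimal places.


Ratio = ML(A) / ML(B) = 0.02/0.22
= 0.0909

0.0909


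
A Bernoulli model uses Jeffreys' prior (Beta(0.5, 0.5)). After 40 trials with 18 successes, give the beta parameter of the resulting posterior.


Posterior = Beta(prior_alpha + successes, prior_beta + failures)
= Beta(0.5 + 18, 0.5 + 22)
Posterior beta = 0.5 + (n - k) = 0.5 + 22 = 22.5

22.5


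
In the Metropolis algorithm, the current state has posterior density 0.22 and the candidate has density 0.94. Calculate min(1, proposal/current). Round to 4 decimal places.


Ratio = 0.94/0.22 = 4.2727
Acceptance probability = min(1, 4.2727)
= 1.0

1.0


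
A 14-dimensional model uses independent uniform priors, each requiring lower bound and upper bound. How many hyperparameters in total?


Per parameter: 2 (lower bound and upper bound).
Total = 14 * 2 = 28

28


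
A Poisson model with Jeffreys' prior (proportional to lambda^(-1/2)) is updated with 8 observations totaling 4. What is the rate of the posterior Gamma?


Posterior = Gamma(0.5 + S, n)
= Gamma(0.5 + 4, 8)
Posterior rate = 0 + n = 8

8.0


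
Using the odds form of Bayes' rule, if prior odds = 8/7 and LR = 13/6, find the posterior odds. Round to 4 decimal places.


Bayes' rule in odds form: posterior odds = prior odds * LR
= (8 * 13) / (7 * 6)
= 104/42 = 2.4762

2.4762


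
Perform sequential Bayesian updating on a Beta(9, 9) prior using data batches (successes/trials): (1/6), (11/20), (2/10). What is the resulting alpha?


Accumulate successes: 14
Posterior alpha = prior alpha + sum of successes
= 9 + 14 = 23

23


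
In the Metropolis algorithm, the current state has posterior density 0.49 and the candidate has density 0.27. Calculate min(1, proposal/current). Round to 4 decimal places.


Ratio = 0.27/0.49 = 0.551
Acceptance probability = min(1, 0.551)
= 0.551

0.551


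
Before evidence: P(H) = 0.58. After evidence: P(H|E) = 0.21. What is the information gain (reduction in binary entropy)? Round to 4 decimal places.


Prior entropy = 0.9815
Posterior entropy = 0.7415
Information gain = 0.9815 - 0.7415 = 0.24

0.24


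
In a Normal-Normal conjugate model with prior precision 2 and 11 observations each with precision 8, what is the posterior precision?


Posterior precision = prior precision + n * observation precision
= 2 + 11 * 8
= 2 + 88 = 90

90


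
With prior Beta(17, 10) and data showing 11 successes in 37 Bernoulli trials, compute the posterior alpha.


Conjugate update: alpha_posterior = alpha_prior + k
= 17 + 11 = 28

28


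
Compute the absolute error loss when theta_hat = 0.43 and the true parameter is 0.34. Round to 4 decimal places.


L = |theta_hat - theta_true|
= |0.43 - 0.34| = 0.09

0.09


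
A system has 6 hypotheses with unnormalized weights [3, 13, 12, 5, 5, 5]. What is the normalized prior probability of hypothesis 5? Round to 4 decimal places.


The normalized prior is the weight divided by the total.
Total weight = 43
P(H5) = 5 / 43 = 0.1163

0.1163


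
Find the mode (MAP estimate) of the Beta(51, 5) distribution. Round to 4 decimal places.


For Beta(a,b) with a,b > 1:
Mode = (a-1)/(a+b-2) = (51-1)/(56-2)
= 50/54 = 0.9259

0.9259


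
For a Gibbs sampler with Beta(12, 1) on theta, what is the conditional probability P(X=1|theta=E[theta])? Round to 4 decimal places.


E[theta] = 12/(12+1) = 0.9231
P(X=1|theta) = theta = 0.9231

0.9231


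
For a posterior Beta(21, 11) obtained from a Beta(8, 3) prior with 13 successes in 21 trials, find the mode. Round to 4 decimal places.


Mode = (alpha - 1) / (alpha + beta - 2)
= 20 / 30
= 0.6667

0.6667


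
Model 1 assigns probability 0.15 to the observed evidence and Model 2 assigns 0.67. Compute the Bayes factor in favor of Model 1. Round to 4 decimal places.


BF = P(data|M1) / P(data|M2)
= 0.15 / 0.67 = 0.2239

0.2239


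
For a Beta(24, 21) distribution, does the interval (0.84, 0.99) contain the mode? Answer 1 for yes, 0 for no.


Mode of Beta(a,b) = (a-1)/(a+b-2)
= (24-1)/(24+21-2) = 0.5349
Check: 0.84 <= 0.5349 <= 0.99?
Result: 0

0


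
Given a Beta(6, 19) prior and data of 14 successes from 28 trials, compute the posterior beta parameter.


Number of failures = 28 - 14 = 14
Posterior beta = 19 + 14 = 33

33


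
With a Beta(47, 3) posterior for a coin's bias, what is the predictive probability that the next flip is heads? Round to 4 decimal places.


The predictive probability equals the posterior mean.
P(next = heads) = alpha / (alpha + beta)
= 47 / 50 = 0.94

0.94


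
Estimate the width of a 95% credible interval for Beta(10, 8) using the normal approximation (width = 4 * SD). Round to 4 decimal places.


For Beta(a,b): Var = ab/((a+b)^2(a+b+1))
Var = 0.013, SD = 0.114
Approximate 95% CI width = 4 * 0.114 = 0.456

0.456


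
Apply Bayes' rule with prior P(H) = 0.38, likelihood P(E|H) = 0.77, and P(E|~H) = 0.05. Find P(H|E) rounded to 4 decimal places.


Step 1: Compute marginal P(E) = P(E|H)P(H) + P(E|~H)P(~H)
= 0.77*0.38 + 0.05*0.62 = 0.3236
Step 2: P(H|E) = P(E|H)P(H)/P(E) = 0.2926/0.3236
= 0.9042

0.9042


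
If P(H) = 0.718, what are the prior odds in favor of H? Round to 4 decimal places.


Prior odds = P(H) / (1 - P(H))
= 0.718 / 0.282
= 2.5461

2.5461


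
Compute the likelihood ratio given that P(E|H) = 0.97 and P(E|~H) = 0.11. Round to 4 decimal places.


LR = P(E|H) / P(E|~H)
= 0.97 / 0.11 = 8.8182

8.8182


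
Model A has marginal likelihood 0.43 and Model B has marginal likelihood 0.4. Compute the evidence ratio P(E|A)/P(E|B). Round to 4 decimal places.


Evidence ratio = P(E|A) / P(E|B)
= 0.43 / 0.4
= 1.075

1.075


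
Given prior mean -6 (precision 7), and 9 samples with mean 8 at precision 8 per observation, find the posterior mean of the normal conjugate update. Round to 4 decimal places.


The posterior mean is a precision-weighted average of prior and data.
Post. prec. = 7 + 72 = 79
Post. mean = (-42 + 576)/79 = 534/79 = 6.7595

6.7595


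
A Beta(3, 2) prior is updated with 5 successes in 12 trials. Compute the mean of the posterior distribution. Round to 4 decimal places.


After update: Beta(8, 9)
Mean = 8 / (8 + 9) = 8 / 17
= 0.4706

0.4706


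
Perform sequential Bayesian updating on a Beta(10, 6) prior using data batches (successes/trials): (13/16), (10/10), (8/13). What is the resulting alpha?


Accumulate successes: 31
Posterior alpha = prior alpha + sum of successes
= 10 + 31 = 41

41


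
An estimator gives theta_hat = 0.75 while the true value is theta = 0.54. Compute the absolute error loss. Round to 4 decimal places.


The absolute error loss is |theta_hat - theta|
= |0.75 - 0.54|
= 0.21

0.21


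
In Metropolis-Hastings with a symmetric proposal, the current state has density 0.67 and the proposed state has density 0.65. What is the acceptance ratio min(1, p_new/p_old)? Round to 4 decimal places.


Ratio = p_new / p_old = 0.65 / 0.67 = 0.9701
Acceptance = min(1, 0.9701) = 0.9701

0.9701


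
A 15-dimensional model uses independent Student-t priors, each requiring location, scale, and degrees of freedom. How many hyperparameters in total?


Per parameter: 3 (location, scale, and degrees of freedom).
Total = 15 * 3 = 45

45


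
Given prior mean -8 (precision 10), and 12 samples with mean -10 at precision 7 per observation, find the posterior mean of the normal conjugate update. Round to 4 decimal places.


The posterior mean is a precision-weighted average of prior and data.
Post. prec. = 10 + 84 = 94
Post. mean = (-80 + -840)/94 = -920/94 = -9.7872

-9.7872


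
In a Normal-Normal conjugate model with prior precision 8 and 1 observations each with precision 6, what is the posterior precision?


Posterior precision = prior precision + n * observation precision
= 8 + 1 * 6
= 8 + 6 = 14

14


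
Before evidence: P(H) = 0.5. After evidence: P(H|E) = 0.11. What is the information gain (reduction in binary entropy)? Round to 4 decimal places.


Prior entropy = 1.0
Posterior entropy = 0.4999
Information gain = 1.0 - 0.4999 = 0.5001

0.5001


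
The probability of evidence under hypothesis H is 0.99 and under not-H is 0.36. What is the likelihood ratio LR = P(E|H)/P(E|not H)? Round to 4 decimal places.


LR = 0.99 / 0.36
= 2.75

2.75


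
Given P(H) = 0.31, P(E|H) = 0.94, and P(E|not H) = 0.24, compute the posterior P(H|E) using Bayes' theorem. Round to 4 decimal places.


By Bayes' theorem: P(H|E) = P(E|H)*P(H) / P(E)
P(E) = P(E|H)*P(H) + P(E|not H)*P(not H)
P(E) = 0.94*0.31 + 0.24*0.69 = 0.457
P(H|E) = 0.94*0.31 / 0.457 = 0.6376

0.6376


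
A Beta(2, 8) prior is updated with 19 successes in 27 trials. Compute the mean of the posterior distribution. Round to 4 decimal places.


After update: Beta(21, 16)
Mean = 21 / (21 + 16) = 21 / 37
= 0.5676

0.5676


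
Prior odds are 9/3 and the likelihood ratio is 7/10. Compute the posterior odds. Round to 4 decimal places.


Posterior odds = prior odds * likelihood ratio
= (9/3) * (7/10)
= 63 / 30
= 2.1

2.1


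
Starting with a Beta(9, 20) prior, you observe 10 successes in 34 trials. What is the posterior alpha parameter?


For a Beta-Binomial conjugate model:
Posterior alpha = prior alpha + number of successes
= 9 + 10 = 19

19


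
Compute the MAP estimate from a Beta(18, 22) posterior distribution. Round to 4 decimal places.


MAP = mode of Beta distribution
= (alpha - 1)/(alpha + beta - 2)
= (18-1)/(18+22-2)
= 17/38 = 0.4474

0.4474


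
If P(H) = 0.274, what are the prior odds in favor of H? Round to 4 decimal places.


Prior odds = P(H) / (1 - P(H))
= 0.274 / 0.726
= 0.3774

0.3774


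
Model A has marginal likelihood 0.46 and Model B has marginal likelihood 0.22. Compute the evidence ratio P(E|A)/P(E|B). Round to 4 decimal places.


Evidence ratio = P(E|A) / P(E|B)
= 0.46 / 0.22
= 2.0909

2.0909


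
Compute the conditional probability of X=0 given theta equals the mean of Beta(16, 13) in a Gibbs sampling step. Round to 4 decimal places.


Mean of Beta(16, 13) = 0.5517
P(X=0 | theta=0.5517) = 0.4483

0.4483


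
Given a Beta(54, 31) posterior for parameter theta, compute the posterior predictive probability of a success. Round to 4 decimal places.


For a Beta-Bernoulli model, the predictive probability is the mean:
P(success) = 54/(54+31) = 54/85 = 0.6353

0.6353


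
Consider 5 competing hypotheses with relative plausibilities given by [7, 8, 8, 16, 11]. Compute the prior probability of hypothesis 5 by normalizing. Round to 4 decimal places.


Sum of weights = 7 + 8 + 8 + 16 + 11 = 50
Normalized prior for H5 = 11 / 50
= 0.22

0.22


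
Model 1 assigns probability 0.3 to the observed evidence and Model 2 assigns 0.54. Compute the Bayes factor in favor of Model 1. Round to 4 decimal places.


BF = P(data|M1) / P(data|M2)
= 0.3 / 0.54 = 0.5556

0.5556


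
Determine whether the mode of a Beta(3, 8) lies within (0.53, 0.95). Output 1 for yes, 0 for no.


First find the mode: (a-1)/(a+b-2) = 0.2222
Is 0.2222 in (0.53, 0.95)? 0

0


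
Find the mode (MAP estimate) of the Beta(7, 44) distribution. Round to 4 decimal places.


For Beta(a,b) with a,b > 1:
Mode = (a-1)/(a+b-2) = (7-1)/(51-2)
= 6/49 = 0.1224

0.1224


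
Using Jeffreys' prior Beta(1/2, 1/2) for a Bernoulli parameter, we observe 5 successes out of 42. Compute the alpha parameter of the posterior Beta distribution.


Conjugate update: Beta(0.5 + k, 0.5 + n - k).
k = 5, n - k = 37
Posterior alpha = 0.5 + k = 0.5 + 5 = 5.5

5.5


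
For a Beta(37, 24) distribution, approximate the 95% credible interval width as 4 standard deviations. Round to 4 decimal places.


Variance of Beta(a,b) = ab / ((a+b)^2 * (a+b+1))
= 37*24 / ((61)^2 * 62)
= 0.0038
SD = sqrt(0.0038) = 0.062
Width = 4 * SD = 0.2482

0.2482


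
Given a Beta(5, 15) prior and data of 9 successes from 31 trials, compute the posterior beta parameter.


Number of failures = 31 - 9 = 22
Posterior beta = 15 + 22 = 37

37


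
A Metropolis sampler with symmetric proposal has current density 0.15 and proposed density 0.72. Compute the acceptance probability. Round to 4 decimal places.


For symmetric proposals, acceptance = min(1, pi(x*)/pi(x))
= min(1, 0.72/0.15)
= min(1, 4.8) = 1.0

1.0


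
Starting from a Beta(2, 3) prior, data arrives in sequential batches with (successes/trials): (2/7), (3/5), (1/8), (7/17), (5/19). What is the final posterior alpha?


In sequential Bayesian updating, we sum all successes.
Total successes = 18
Final alpha = 2 + 18 = 20

20


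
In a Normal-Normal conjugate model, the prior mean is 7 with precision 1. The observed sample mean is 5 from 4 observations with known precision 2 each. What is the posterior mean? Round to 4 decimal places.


Posterior precision = tau0 + n*tau = 1 + 4*2 = 9
Posterior mean = (tau0*mu0 + n*tau*xbar) / posterior_precision
= (1*7 + 4*2*5) / 9
= 47 / 9 = 5.2222

5.2222


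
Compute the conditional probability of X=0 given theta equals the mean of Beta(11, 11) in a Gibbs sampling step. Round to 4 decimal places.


Mean of Beta(11, 11) = 0.5
P(X=0 | theta=0.5) = 0.5

0.5


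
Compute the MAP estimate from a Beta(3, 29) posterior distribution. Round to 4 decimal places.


MAP = mode of Beta distribution
= (alpha - 1)/(alpha + beta - 2)
= (3-1)/(3+29-2)
= 2/30 = 0.0667

0.0667


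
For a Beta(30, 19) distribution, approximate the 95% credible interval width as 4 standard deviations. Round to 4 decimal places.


Variance of Beta(a,b) = ab / ((a+b)^2 * (a+b+1))
= 30*19 / ((49)^2 * 50)
= 0.0047
SD = sqrt(0.0047) = 0.0689
Width = 4 * SD = 0.2756

0.2756


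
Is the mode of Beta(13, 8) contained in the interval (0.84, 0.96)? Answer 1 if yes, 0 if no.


Mode = (a-1)/(a+b-2) = 12/19 = 0.6316
Interval: (0.84, 0.96)
Contains mode? 0

0


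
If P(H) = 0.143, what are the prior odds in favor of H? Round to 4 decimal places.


Prior odds = P(H) / (1 - P(H))
= 0.143 / 0.857
= 0.1669

0.1669


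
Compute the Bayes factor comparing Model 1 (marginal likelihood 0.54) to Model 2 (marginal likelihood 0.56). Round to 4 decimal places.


BF12 = marginal likelihood of M1 / marginal likelihood of M2
= 0.54/0.56
= 0.9643

0.9643


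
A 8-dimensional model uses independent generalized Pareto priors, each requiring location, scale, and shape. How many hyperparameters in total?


Per parameter: 3 (location, scale, and shape).
Total = 8 * 3 = 24

24


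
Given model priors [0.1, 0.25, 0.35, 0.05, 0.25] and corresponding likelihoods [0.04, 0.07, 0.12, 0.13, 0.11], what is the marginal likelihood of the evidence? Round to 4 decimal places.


P(E) = sum_i P(M_i) P(E|M_i)
= 0.004 + 0.0175 + 0.042 + 0.0065 + 0.0275
= 0.0975

0.0975


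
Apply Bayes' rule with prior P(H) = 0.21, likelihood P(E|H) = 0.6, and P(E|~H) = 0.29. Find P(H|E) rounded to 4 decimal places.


Step 1: Compute marginal P(E) = P(E|H)P(H) + P(E|~H)P(~H)
= 0.6*0.21 + 0.29*0.79 = 0.3551
Step 2: P(H|E) = P(E|H)P(H)/P(E) = 0.126/0.3551
= 0.3548

0.3548


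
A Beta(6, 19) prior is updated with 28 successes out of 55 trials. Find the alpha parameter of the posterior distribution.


In the Beta-Binomial conjugate update:
alpha_post = alpha_prior + successes
= 6 + 28
= 34

34


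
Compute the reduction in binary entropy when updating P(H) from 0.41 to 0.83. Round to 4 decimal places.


H_before = -p*log2(p) - (1-p)*log2(1-p) for p=0.41: 0.9765
H_after for p=0.83: 0.6577
Reduction = 0.9765 - 0.6577 = 0.3188

0.3188


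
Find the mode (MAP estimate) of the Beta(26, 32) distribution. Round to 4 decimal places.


For Beta(a,b) with a,b > 1:
Mode = (a-1)/(a+b-2) = (26-1)/(58-2)
= 25/56 = 0.4464

0.4464


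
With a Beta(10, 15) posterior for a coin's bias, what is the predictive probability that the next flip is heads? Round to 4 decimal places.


The predictive probability equals the posterior mean.
P(next = heads) = alpha / (alpha + beta)
= 10 / 25 = 0.4

0.4


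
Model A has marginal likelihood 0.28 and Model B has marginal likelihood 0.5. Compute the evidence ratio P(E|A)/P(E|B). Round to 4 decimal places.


Evidence ratio = P(E|A) / P(E|B)
= 0.28 / 0.5
= 0.56

0.56


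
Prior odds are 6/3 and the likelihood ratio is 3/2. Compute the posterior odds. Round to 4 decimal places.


Posterior odds = prior odds * likelihood ratio
= (6/3) * (3/2)
= 18 / 6
= 3.0

3.0


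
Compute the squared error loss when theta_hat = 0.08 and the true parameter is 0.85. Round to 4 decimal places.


L = (theta_hat - theta_true)^2
= (0.08 - 0.85)^2
= -0.77^2 = 0.5929

0.5929


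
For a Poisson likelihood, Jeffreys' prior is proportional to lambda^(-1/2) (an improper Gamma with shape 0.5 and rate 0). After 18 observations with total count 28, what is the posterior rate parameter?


Jeffreys' prior for Poisson is proportional to lambda^(-1/2).
Posterior is Gamma(0.5 + S, 0 + n) = Gamma(0.5 + 28, 18).
Posterior rate = 0 + n = 18

18.0


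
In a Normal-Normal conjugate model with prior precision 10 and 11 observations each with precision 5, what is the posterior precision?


Posterior precision = prior precision + n * observation precision
= 10 + 11 * 5
= 10 + 55 = 65

65


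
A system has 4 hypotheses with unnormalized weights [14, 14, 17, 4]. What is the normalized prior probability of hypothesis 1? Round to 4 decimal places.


The normalized prior is the weight divided by the total.
Total weight = 49
P(H1) = 14 / 49 = 0.2857

0.2857


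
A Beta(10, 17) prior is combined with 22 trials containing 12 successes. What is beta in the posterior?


In conjugate updating:
beta_posterior = beta_prior + (n - k)
= 17 + (22 - 12)
= 17 + 10 = 27

27


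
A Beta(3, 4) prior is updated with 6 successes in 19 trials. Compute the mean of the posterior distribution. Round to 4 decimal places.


After update: Beta(9, 17)
Mean = 9 / (9 + 17) = 9 / 26
= 0.3462

0.3462


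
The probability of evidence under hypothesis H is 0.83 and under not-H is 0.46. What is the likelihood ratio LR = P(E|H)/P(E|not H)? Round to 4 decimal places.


LR = 0.83 / 0.46
= 1.8043

1.8043


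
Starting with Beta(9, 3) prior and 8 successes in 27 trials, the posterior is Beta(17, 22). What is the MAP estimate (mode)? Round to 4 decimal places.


The mode of Beta(a, b) when a > 1 and b > 1 is (a-1)/(a+b-2)
= (17 - 1) / (17 + 22 - 2)
= 16 / 37
= 0.4324

0.4324


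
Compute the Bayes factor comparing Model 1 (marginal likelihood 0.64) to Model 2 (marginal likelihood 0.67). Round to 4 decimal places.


BF12 = marginal likelihood of M1 / marginal likelihood of M2
= 0.64/0.67
= 0.9552

0.9552


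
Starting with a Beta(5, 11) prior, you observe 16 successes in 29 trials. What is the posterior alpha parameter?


For a Beta-Binomial conjugate model:
Posterior alpha = prior alpha + number of successes
= 5 + 16 = 21

21


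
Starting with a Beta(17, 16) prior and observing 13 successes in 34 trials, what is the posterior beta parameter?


Posterior beta = prior beta + failures
Failures = 34 - 13 = 21
beta_post = 16 + 21 = 37

37


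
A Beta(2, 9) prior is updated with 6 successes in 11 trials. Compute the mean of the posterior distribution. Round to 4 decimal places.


After update: Beta(8, 14)
Mean = 8 / (8 + 14) = 8 / 22
= 0.3636

0.3636


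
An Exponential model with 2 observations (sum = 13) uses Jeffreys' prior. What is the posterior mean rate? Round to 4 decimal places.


Posterior Gamma(2, 13)
E[lambda] = 2/13 = 0.1538

0.1538


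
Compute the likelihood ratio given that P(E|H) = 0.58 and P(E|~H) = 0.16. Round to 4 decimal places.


LR = P(E|H) / P(E|~H)
= 0.58 / 0.16 = 3.625

3.625


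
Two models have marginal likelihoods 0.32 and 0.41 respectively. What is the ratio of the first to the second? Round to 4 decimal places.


Evidence ratio = 0.32 / 0.41
= 0.7805

0.7805


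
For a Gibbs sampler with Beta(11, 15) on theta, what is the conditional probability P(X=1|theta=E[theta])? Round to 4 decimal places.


E[theta] = 11/(11+15) = 0.4231
P(X=1|theta) = theta = 0.4231

0.4231


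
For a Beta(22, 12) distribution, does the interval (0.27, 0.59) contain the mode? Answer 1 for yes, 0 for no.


Mode of Beta(a,b) = (a-1)/(a+b-2)
= (22-1)/(22+12-2) = 0.6562
Check: 0.27 <= 0.6562 <= 0.59?
Result: 0

0


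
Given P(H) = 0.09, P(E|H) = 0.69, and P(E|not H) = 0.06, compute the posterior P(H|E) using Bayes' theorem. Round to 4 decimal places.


By Bayes' theorem: P(H|E) = P(E|H)*P(H) / P(E)
P(E) = P(E|H)*P(H) + P(E|not H)*P(not H)
P(E) = 0.69*0.09 + 0.06*0.91 = 0.1167
P(H|E) = 0.69*0.09 / 0.1167 = 0.5321

0.5321


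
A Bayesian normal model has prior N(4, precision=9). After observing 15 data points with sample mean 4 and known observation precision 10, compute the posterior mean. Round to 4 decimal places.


Posterior mean = (prior_precision * prior_mean + n * data_precision * data_mean) / (prior_precision + n * data_precision)
Numerator = 9*4 + 15*10*4 = 636
Denominator = 9 + 15*10 = 159
Posterior mean = 4.0

4.0


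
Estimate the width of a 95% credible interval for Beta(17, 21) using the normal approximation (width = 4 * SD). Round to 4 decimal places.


For Beta(a,b): Var = ab/((a+b)^2(a+b+1))
Var = 0.0063, SD = 0.0796
Approximate 95% CI width = 4 * 0.0796 = 0.3185

0.3185


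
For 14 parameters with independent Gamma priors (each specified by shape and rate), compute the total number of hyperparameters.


A Gamma prior has 2 hyperparameters per parameter.
Total = 14 * 2 = 28

28


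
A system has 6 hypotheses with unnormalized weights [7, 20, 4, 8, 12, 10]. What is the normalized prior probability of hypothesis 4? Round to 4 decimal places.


The normalized prior is the weight divided by the total.
Total weight = 61
P(H4) = 8 / 61 = 0.1311

0.1311


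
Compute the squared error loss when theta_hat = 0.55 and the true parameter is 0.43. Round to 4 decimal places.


L = (theta_hat - theta_true)^2
= (0.55 - 0.43)^2
= 0.12^2 = 0.0144

0.0144


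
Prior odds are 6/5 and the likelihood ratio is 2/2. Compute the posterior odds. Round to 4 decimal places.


Posterior odds = prior odds * likelihood ratio
= (6/5) * (2/2)
= 12 / 10
= 1.2

1.2


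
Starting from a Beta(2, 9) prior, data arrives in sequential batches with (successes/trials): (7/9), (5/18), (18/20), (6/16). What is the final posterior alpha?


In sequential Bayesian updating, we sum all successes.
Total successes = 36
Final alpha = 2 + 36 = 38

38


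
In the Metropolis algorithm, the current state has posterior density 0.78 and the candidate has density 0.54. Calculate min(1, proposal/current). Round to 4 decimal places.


Ratio = 0.54/0.78 = 0.6923
Acceptance probability = min(1, 0.6923)
= 0.6923

0.6923


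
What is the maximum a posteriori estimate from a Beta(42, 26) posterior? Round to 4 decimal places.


The MAP estimate equals the mode of the distribution.
Mode of Beta(a,b) = (a-1)/(a+b-2)
= 41/66
= 0.6212

0.6212


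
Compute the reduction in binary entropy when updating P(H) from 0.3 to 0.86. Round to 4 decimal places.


H_before = -p*log2(p) - (1-p)*log2(1-p) for p=0.3: 0.8813
H_after for p=0.86: 0.5842
Reduction = 0.8813 - 0.5842 = 0.2971

0.2971


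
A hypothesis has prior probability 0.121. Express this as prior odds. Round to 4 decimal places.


Odds = P(H) / P(not H) = 0.121 / 0.879
= 0.1377

0.1377


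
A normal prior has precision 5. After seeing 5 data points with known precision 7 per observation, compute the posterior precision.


In the conjugate normal model, precisions add:
tau_posterior = tau_prior + n * tau_data
= 5 + 5*7 = 40

40


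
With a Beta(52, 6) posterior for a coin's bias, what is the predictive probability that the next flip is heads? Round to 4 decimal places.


The predictive probability equals the posterior mean.
P(next = heads) = alpha / (alpha + beta)
= 52 / 58 = 0.8966

0.8966


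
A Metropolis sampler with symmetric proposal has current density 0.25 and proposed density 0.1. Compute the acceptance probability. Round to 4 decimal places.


For symmetric proposals, acceptance = min(1, pi(x*)/pi(x))
= min(1, 0.1/0.25)
= min(1, 0.4) = 0.4

0.4


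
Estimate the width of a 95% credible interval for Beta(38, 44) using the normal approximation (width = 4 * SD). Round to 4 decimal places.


For Beta(a,b): Var = ab/((a+b)^2(a+b+1))
Var = 0.003, SD = 0.0547
Approximate 95% CI width = 4 * 0.0547 = 0.2189

0.2189


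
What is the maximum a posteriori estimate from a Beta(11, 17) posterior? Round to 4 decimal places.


The MAP estimate equals the mode of the distribution.
Mode of Beta(a,b) = (a-1)/(a+b-2)
= 10/26
= 0.3846

0.3846


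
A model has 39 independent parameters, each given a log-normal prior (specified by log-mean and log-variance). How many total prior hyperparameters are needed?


Each log-normal prior needs 2 hyperparameters (log-mean and log-variance).
Total = 2 * 39 = 78

78


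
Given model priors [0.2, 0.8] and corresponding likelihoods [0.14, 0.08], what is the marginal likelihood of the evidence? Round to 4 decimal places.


P(E) = sum_i P(M_i) P(E|M_i)
= 0.028 + 0.064
= 0.092

0.092


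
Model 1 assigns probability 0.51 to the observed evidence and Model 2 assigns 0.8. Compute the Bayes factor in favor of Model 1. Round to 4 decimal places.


BF = P(data|M1) / P(data|M2)
= 0.51 / 0.8 = 0.6375

0.6375


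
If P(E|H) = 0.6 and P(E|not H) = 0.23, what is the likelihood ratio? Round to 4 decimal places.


Likelihood ratio = P(E|H) / P(E|not H)
= 0.6 / 0.23
= 2.6087

2.6087


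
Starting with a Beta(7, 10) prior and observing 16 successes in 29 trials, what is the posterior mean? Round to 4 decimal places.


Posterior parameters: alpha = 7 + 16 = 23
beta = 10 + 13 = 23
Posterior mean = alpha / (alpha + beta) = 23 / 46
= 0.5

0.5


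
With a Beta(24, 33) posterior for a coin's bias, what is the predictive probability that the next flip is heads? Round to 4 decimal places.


The predictive probability equals the posterior mean.
P(next = heads) = alpha / (alpha + beta)
= 24 / 57 = 0.4211

0.4211


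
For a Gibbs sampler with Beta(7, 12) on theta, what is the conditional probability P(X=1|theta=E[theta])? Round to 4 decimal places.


E[theta] = 7/(7+12) = 0.3684
P(X=1|theta) = theta = 0.3684

0.3684


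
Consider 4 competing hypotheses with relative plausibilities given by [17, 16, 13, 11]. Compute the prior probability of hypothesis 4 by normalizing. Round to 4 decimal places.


Sum of weights = 17 + 16 + 13 + 11 = 57
Normalized prior for H4 = 11 / 57
= 0.193

0.193


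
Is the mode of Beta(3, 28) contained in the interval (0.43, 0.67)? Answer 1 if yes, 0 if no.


Mode = (a-1)/(a+b-2) = 2/29 = 0.069
Interval: (0.43, 0.67)
Contains mode? 0

0


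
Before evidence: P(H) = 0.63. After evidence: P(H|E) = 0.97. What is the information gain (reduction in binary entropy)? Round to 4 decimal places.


Prior entropy = 0.9507
Posterior entropy = 0.1944
Information gain = 0.9507 - 0.1944 = 0.7563

0.7563


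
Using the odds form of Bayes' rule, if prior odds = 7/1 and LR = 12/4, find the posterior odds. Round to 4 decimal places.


Bayes' rule in odds form: posterior odds = prior odds * LR
= (7 * 12) / (1 * 4)
= 84/4 = 21.0

21.0


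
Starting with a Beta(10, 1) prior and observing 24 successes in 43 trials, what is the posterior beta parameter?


Posterior beta = prior beta + failures
Failures = 43 - 24 = 19
beta_post = 1 + 19 = 20

20


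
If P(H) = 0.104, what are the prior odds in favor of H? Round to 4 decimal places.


Prior odds = P(H) / (1 - P(H))
= 0.104 / 0.896
= 0.1161

0.1161


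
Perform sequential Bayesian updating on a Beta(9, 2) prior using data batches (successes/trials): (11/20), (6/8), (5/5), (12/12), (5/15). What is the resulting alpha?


Accumulate successes: 39
Posterior alpha = prior alpha + sum of successes
= 9 + 39 = 48

48


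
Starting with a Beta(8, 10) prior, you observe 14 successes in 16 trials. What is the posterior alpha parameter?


For a Beta-Binomial conjugate model:
Posterior alpha = prior alpha + number of successes
= 8 + 14 = 22

22


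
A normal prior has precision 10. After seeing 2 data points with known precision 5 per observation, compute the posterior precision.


In the conjugate normal model, precisions add:
tau_posterior = tau_prior + n * tau_data
= 10 + 2*5 = 20

20


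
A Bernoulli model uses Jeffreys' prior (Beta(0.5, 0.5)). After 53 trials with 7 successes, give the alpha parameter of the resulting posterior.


Posterior = Beta(prior_alpha + successes, prior_beta + failures)
= Beta(0.5 + 7, 0.5 + 46)
Posterior alpha = 0.5 + k = 0.5 + 7 = 7.5

7.5


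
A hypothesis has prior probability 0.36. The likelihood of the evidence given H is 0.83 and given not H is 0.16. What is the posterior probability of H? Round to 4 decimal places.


Using Bayes' theorem:
P(E) = 0.36 * 0.83 + 0.64 * 0.16
P(E) = 0.4012
P(H|E) = (0.36 * 0.83) / 0.4012 = 0.7448

0.7448


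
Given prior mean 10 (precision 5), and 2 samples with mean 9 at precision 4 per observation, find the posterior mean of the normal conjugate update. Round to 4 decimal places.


The posterior mean is a precision-weighted average of prior and data.
Post. prec. = 5 + 8 = 13
Post. mean = (50 + 72)/13 = 122/13 = 9.3846

9.3846


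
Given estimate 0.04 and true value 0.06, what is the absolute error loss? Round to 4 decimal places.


Absolute error = |estimate - true|
= |-0.02| = 0.02

0.02


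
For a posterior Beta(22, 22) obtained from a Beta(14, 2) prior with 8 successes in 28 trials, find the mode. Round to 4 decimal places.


Mode = (alpha - 1) / (alpha + beta - 2)
= 21 / 42
= 0.5

0.5


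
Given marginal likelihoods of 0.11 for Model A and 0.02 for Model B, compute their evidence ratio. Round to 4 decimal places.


Ratio = ML(A) / ML(B) = 0.11/0.02
= 5.5

5.5


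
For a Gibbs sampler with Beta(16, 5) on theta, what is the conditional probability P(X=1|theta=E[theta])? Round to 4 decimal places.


E[theta] = 16/(16+5) = 0.7619
P(X=1|theta) = theta = 0.7619

0.7619


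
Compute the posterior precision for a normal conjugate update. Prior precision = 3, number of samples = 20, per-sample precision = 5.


tau_post = tau_0 + n * tau
= 3 + 20 * 5 = 103

103


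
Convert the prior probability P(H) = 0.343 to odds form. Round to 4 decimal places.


P(not H) = 1 - 0.343 = 0.657
Odds = 0.343 / 0.657 = 0.5221

0.5221


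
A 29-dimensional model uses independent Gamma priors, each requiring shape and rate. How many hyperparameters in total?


Per parameter: 2 (shape and rate).
Total = 29 * 2 = 58

58


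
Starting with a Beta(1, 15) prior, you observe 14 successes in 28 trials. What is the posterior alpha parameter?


For a Beta-Binomial conjugate model:
Posterior alpha = prior alpha + number of successes
= 1 + 14 = 15

15


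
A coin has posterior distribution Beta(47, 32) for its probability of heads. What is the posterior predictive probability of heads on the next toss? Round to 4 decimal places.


Posterior predictive = E[theta] = alpha/(alpha+beta)
= 47/79
= 0.5949

0.5949


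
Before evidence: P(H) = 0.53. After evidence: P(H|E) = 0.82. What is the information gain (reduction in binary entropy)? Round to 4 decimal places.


Prior entropy = 0.9974
Posterior entropy = 0.6801
Information gain = 0.9974 - 0.6801 = 0.3173

0.3173
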